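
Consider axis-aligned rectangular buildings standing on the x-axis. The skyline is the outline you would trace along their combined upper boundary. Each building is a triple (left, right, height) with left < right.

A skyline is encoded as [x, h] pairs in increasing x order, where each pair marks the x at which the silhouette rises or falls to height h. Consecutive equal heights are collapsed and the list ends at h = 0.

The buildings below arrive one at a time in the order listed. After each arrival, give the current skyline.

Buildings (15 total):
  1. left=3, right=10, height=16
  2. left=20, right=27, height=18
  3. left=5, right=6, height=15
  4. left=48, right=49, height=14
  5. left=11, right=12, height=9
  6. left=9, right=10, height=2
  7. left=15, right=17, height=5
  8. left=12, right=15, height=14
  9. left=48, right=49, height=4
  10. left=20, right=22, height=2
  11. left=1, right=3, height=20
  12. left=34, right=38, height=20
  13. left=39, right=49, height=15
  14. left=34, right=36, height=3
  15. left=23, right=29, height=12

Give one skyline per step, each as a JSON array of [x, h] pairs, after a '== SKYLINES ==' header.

== SKYLINES ==
[[3,16],[10,0]]
[[3,16],[10,0],[20,18],[27,0]]
[[3,16],[10,0],[20,18],[27,0]]
[[3,16],[10,0],[20,18],[27,0],[48,14],[49,0]]
[[3,16],[10,0],[11,9],[12,0],[20,18],[27,0],[48,14],[49,0]]
[[3,16],[10,0],[11,9],[12,0],[20,18],[27,0],[48,14],[49,0]]
[[3,16],[10,0],[11,9],[12,0],[15,5],[17,0],[20,18],[27,0],[48,14],[49,0]]
[[3,16],[10,0],[11,9],[12,14],[15,5],[17,0],[20,18],[27,0],[48,14],[49,0]]
[[3,16],[10,0],[11,9],[12,14],[15,5],[17,0],[20,18],[27,0],[48,14],[49,0]]
[[3,16],[10,0],[11,9],[12,14],[15,5],[17,0],[20,18],[27,0],[48,14],[49,0]]
[[1,20],[3,16],[10,0],[11,9],[12,14],[15,5],[17,0],[20,18],[27,0],[48,14],[49,0]]
[[1,20],[3,16],[10,0],[11,9],[12,14],[15,5],[17,0],[20,18],[27,0],[34,20],[38,0],[48,14],[49,0]]
[[1,20],[3,16],[10,0],[11,9],[12,14],[15,5],[17,0],[20,18],[27,0],[34,20],[38,0],[39,15],[49,0]]
[[1,20],[3,16],[10,0],[11,9],[12,14],[15,5],[17,0],[20,18],[27,0],[34,20],[38,0],[39,15],[49,0]]
[[1,20],[3,16],[10,0],[11,9],[12,14],[15,5],[17,0],[20,18],[27,12],[29,0],[34,20],[38,0],[39,15],[49,0]]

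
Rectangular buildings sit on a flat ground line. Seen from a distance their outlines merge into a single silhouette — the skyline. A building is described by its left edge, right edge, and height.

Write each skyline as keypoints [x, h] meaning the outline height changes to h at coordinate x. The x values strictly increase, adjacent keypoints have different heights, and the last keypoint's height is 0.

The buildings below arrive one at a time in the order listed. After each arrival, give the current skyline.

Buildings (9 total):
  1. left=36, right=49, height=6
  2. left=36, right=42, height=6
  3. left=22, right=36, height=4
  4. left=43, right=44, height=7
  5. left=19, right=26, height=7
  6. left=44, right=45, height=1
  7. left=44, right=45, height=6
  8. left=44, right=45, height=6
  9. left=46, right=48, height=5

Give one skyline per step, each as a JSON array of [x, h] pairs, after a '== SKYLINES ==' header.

== SKYLINES ==
[[36,6],[49,0]]
[[36,6],[49,0]]
[[22,4],[36,6],[49,0]]
[[22,4],[36,6],[43,7],[44,6],[49,0]]
[[19,7],[26,4],[36,6],[43,7],[44,6],[49,0]]
[[19,7],[26,4],[36,6],[43,7],[44,6],[49,0]]
[[19,7],[26,4],[36,6],[43,7],[44,6],[49,0]]
[[19,7],[26,4],[36,6],[43,7],[44,6],[49,0]]
[[19,7],[26,4],[36,6],[43,7],[44,6],[49,0]]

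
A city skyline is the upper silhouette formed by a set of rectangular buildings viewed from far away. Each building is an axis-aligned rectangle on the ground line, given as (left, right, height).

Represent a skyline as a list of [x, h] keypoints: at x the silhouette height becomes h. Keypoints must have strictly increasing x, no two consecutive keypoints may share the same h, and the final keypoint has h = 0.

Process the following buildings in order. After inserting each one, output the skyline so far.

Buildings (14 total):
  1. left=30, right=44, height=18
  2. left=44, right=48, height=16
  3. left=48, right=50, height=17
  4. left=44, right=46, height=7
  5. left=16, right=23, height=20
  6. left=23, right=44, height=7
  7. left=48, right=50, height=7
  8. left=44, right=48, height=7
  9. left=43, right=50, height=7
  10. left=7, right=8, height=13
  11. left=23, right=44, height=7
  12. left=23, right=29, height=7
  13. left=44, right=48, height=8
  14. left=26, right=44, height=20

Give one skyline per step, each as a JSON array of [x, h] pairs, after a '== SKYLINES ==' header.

== SKYLINES ==
[[30,18],[44,0]]
[[30,18],[44,16],[48,0]]
[[30,18],[44,16],[48,17],[50,0]]
[[30,18],[44,16],[48,17],[50,0]]
[[16,20],[23,0],[30,18],[44,16],[48,17],[50,0]]
[[16,20],[23,7],[30,18],[44,16],[48,17],[50,0]]
[[16,20],[23,7],[30,18],[44,16],[48,17],[50,0]]
[[16,20],[23,7],[30,18],[44,16],[48,17],[50,0]]
[[16,20],[23,7],[30,18],[44,16],[48,17],[50,0]]
[[7,13],[8,0],[16,20],[23,7],[30,18],[44,16],[48,17],[50,0]]
[[7,13],[8,0],[16,20],[23,7],[30,18],[44,16],[48,17],[50,0]]
[[7,13],[8,0],[16,20],[23,7],[30,18],[44,16],[48,17],[50,0]]
[[7,13],[8,0],[16,20],[23,7],[30,18],[44,16],[48,17],[50,0]]
[[7,13],[8,0],[16,20],[23,7],[26,20],[44,16],[48,17],[50,0]]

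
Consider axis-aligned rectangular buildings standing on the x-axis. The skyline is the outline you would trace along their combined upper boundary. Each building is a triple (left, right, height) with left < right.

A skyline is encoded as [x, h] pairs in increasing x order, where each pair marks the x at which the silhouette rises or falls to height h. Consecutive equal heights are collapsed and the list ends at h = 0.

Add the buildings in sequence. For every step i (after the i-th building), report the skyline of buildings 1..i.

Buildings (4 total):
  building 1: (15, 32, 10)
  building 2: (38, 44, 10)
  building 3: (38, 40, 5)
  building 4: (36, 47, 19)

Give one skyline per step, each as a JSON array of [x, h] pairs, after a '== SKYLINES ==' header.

== SKYLINES ==
[[15,10],[32,0]]
[[15,10],[32,0],[38,10],[44,0]]
[[15,10],[32,0],[38,10],[44,0]]
[[15,10],[32,0],[36,19],[47,0]]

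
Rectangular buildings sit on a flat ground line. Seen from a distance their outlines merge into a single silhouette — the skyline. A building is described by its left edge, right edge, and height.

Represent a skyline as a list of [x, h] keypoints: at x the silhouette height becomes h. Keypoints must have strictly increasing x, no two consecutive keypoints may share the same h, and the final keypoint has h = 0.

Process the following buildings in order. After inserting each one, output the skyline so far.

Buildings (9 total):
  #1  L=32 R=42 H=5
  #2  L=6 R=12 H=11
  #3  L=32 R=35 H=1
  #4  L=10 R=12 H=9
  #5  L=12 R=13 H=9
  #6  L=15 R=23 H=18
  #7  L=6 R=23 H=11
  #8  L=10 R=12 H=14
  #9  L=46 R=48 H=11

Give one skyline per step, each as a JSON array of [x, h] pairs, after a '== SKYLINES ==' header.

== SKYLINES ==
[[32,5],[42,0]]
[[6,11],[12,0],[32,5],[42,0]]
[[6,11],[12,0],[32,5],[42,0]]
[[6,11],[12,0],[32,5],[42,0]]
[[6,11],[12,9],[13,0],[32,5],[42,0]]
[[6,11],[12,9],[13,0],[15,18],[23,0],[32,5],[42,0]]
[[6,11],[15,18],[23,0],[32,5],[42,0]]
[[6,11],[10,14],[12,11],[15,18],[23,0],[32,5],[42,0]]
[[6,11],[10,14],[12,11],[15,18],[23,0],[32,5],[42,0],[46,11],[48,0]]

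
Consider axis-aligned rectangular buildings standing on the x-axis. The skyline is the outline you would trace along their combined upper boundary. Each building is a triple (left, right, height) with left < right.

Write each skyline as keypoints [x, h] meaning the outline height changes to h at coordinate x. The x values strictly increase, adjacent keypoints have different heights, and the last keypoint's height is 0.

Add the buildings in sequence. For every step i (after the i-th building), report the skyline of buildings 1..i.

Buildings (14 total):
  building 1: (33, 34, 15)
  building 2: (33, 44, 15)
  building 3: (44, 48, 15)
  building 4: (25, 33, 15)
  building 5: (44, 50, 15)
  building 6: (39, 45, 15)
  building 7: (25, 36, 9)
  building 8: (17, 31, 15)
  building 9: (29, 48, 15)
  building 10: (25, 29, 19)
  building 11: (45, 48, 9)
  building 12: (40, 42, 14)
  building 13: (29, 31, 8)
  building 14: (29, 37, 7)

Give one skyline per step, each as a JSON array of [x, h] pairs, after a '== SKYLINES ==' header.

== SKYLINES ==
[[33,15],[34,0]]
[[33,15],[44,0]]
[[33,15],[48,0]]
[[25,15],[48,0]]
[[25,15],[50,0]]
[[25,15],[50,0]]
[[25,15],[50,0]]
[[17,15],[50,0]]
[[17,15],[50,0]]
[[17,15],[25,19],[29,15],[50,0]]
[[17,15],[25,19],[29,15],[50,0]]
[[17,15],[25,19],[29,15],[50,0]]
[[17,15],[25,19],[29,15],[50,0]]
[[17,15],[25,19],[29,15],[50,0]]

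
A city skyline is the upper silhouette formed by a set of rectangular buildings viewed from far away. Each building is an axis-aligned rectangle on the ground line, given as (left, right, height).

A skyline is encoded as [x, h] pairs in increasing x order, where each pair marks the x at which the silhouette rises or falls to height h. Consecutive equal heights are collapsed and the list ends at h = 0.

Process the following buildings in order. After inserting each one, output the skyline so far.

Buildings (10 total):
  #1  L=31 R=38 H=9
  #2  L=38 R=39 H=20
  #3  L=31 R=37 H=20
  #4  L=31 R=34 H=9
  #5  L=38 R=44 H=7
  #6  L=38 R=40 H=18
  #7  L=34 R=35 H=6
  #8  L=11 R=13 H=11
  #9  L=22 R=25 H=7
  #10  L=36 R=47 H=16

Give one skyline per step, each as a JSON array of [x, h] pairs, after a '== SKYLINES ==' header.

== SKYLINES ==
[[31,9],[38,0]]
[[31,9],[38,20],[39,0]]
[[31,20],[37,9],[38,20],[39,0]]
[[31,20],[37,9],[38,20],[39,0]]
[[31,20],[37,9],[38,20],[39,7],[44,0]]
[[31,20],[37,9],[38,20],[39,18],[40,7],[44,0]]
[[31,20],[37,9],[38,20],[39,18],[40,7],[44,0]]
[[11,11],[13,0],[31,20],[37,9],[38,20],[39,18],[40,7],[44,0]]
[[11,11],[13,0],[22,7],[25,0],[31,20],[37,9],[38,20],[39,18],[40,7],[44,0]]
[[11,11],[13,0],[22,7],[25,0],[31,20],[37,16],[38,20],[39,18],[40,16],[47,0]]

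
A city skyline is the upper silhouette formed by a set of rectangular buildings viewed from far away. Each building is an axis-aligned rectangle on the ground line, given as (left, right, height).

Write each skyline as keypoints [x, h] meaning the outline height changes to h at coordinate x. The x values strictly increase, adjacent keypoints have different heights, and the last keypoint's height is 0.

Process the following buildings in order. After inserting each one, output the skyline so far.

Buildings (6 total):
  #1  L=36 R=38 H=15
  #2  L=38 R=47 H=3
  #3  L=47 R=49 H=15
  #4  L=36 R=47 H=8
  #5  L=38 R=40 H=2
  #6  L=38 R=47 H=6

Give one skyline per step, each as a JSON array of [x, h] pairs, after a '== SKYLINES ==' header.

== SKYLINES ==
[[36,15],[38,0]]
[[36,15],[38,3],[47,0]]
[[36,15],[38,3],[47,15],[49,0]]
[[36,15],[38,8],[47,15],[49,0]]
[[36,15],[38,8],[47,15],[49,0]]
[[36,15],[38,8],[47,15],[49,0]]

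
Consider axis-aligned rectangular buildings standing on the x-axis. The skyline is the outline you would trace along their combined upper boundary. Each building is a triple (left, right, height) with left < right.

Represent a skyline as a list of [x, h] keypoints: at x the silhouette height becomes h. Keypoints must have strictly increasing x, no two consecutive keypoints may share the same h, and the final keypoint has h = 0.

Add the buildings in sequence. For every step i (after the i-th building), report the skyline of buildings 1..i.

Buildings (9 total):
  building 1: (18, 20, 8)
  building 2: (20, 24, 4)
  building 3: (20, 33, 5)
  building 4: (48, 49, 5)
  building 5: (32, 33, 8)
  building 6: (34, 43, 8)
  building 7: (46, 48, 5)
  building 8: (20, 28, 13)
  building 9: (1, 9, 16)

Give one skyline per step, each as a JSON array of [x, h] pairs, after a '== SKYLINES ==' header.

== SKYLINES ==
[[18,8],[20,0]]
[[18,8],[20,4],[24,0]]
[[18,8],[20,5],[33,0]]
[[18,8],[20,5],[33,0],[48,5],[49,0]]
[[18,8],[20,5],[32,8],[33,0],[48,5],[49,0]]
[[18,8],[20,5],[32,8],[33,0],[34,8],[43,0],[48,5],[49,0]]
[[18,8],[20,5],[32,8],[33,0],[34,8],[43,0],[46,5],[49,0]]
[[18,8],[20,13],[28,5],[32,8],[33,0],[34,8],[43,0],[46,5],[49,0]]
[[1,16],[9,0],[18,8],[20,13],[28,5],[32,8],[33,0],[34,8],[43,0],[46,5],[49,0]]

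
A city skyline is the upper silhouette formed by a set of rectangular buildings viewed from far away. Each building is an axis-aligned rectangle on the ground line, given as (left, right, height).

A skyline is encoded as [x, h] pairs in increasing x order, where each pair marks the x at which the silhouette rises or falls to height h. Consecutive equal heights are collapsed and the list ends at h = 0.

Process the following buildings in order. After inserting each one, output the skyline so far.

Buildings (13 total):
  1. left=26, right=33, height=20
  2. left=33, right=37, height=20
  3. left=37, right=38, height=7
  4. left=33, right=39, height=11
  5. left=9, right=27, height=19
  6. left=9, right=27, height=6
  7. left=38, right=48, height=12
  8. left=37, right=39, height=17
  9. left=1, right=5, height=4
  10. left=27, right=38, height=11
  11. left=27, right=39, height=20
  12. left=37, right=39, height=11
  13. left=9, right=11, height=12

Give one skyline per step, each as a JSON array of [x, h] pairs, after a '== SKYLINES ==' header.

== SKYLINES ==
[[26,20],[33,0]]
[[26,20],[37,0]]
[[26,20],[37,7],[38,0]]
[[26,20],[37,11],[39,0]]
[[9,19],[26,20],[37,11],[39,0]]
[[9,19],[26,20],[37,11],[39,0]]
[[9,19],[26,20],[37,11],[38,12],[48,0]]
[[9,19],[26,20],[37,17],[39,12],[48,0]]
[[1,4],[5,0],[9,19],[26,20],[37,17],[39,12],[48,0]]
[[1,4],[5,0],[9,19],[26,20],[37,17],[39,12],[48,0]]
[[1,4],[5,0],[9,19],[26,20],[39,12],[48,0]]
[[1,4],[5,0],[9,19],[26,20],[39,12],[48,0]]
[[1,4],[5,0],[9,19],[26,20],[39,12],[48,0]]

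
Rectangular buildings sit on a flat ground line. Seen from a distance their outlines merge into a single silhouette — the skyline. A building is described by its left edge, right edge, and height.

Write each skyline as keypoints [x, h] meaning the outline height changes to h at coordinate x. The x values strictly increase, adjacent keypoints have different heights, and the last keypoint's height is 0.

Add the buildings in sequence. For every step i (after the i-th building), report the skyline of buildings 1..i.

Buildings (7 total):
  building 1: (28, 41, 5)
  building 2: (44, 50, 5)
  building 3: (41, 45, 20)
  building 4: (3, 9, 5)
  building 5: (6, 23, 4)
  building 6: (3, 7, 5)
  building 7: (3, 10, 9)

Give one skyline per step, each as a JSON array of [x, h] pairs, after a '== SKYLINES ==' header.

== SKYLINES ==
[[28,5],[41,0]]
[[28,5],[41,0],[44,5],[50,0]]
[[28,5],[41,20],[45,5],[50,0]]
[[3,5],[9,0],[28,5],[41,20],[45,5],[50,0]]
[[3,5],[9,4],[23,0],[28,5],[41,20],[45,5],[50,0]]
[[3,5],[9,4],[23,0],[28,5],[41,20],[45,5],[50,0]]
[[3,9],[10,4],[23,0],[28,5],[41,20],[45,5],[50,0]]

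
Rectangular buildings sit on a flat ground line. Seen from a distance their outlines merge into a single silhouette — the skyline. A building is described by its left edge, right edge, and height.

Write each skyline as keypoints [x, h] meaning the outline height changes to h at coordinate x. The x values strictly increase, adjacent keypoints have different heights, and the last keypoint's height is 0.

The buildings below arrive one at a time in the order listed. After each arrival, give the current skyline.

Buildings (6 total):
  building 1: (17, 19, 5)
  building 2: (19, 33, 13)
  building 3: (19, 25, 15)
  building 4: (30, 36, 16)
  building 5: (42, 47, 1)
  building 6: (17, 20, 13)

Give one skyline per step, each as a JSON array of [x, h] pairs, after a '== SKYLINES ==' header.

== SKYLINES ==
[[17,5],[19,0]]
[[17,5],[19,13],[33,0]]
[[17,5],[19,15],[25,13],[33,0]]
[[17,5],[19,15],[25,13],[30,16],[36,0]]
[[17,5],[19,15],[25,13],[30,16],[36,0],[42,1],[47,0]]
[[17,13],[19,15],[25,13],[30,16],[36,0],[42,1],[47,0]]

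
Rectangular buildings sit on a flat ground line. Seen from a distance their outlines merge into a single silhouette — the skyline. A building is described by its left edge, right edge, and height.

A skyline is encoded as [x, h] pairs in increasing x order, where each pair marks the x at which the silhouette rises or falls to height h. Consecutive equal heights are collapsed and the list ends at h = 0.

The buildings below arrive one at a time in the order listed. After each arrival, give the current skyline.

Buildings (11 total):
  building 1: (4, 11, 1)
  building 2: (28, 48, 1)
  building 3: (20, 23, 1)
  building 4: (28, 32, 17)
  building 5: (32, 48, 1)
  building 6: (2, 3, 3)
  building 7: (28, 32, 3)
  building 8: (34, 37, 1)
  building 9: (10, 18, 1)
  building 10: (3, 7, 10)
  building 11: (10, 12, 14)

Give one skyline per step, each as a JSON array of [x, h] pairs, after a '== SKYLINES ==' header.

== SKYLINES ==
[[4,1],[11,0]]
[[4,1],[11,0],[28,1],[48,0]]
[[4,1],[11,0],[20,1],[23,0],[28,1],[48,0]]
[[4,1],[11,0],[20,1],[23,0],[28,17],[32,1],[48,0]]
[[4,1],[11,0],[20,1],[23,0],[28,17],[32,1],[48,0]]
[[2,3],[3,0],[4,1],[11,0],[20,1],[23,0],[28,17],[32,1],[48,0]]
[[2,3],[3,0],[4,1],[11,0],[20,1],[23,0],[28,17],[32,1],[48,0]]
[[2,3],[3,0],[4,1],[11,0],[20,1],[23,0],[28,17],[32,1],[48,0]]
[[2,3],[3,0],[4,1],[18,0],[20,1],[23,0],[28,17],[32,1],[48,0]]
[[2,3],[3,10],[7,1],[18,0],[20,1],[23,0],[28,17],[32,1],[48,0]]
[[2,3],[3,10],[7,1],[10,14],[12,1],[18,0],[20,1],[23,0],[28,17],[32,1],[48,0]]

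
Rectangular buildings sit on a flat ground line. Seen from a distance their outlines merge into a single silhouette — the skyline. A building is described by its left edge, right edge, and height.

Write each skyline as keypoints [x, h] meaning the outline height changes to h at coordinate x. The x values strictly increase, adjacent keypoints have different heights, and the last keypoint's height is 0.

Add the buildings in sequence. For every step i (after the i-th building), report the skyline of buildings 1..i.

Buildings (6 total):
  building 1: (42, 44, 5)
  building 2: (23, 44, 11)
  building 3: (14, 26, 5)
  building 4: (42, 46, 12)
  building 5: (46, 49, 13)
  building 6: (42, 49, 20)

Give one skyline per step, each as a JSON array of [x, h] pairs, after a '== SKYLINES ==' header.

== SKYLINES ==
[[42,5],[44,0]]
[[23,11],[44,0]]
[[14,5],[23,11],[44,0]]
[[14,5],[23,11],[42,12],[46,0]]
[[14,5],[23,11],[42,12],[46,13],[49,0]]
[[14,5],[23,11],[42,20],[49,0]]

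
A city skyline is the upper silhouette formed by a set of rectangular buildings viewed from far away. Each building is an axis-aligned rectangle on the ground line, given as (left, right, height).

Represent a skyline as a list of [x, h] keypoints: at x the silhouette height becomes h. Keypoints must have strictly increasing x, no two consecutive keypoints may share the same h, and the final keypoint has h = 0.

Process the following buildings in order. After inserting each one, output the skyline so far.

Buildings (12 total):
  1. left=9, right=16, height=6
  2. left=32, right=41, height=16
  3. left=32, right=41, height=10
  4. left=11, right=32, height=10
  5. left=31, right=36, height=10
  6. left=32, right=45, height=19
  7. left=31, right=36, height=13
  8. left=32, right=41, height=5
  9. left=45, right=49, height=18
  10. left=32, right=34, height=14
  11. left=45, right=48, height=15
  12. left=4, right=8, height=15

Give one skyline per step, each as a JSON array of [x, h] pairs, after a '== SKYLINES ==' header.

== SKYLINES ==
[[9,6],[16,0]]
[[9,6],[16,0],[32,16],[41,0]]
[[9,6],[16,0],[32,16],[41,0]]
[[9,6],[11,10],[32,16],[41,0]]
[[9,6],[11,10],[32,16],[41,0]]
[[9,6],[11,10],[32,19],[45,0]]
[[9,6],[11,10],[31,13],[32,19],[45,0]]
[[9,6],[11,10],[31,13],[32,19],[45,0]]
[[9,6],[11,10],[31,13],[32,19],[45,18],[49,0]]
[[9,6],[11,10],[31,13],[32,19],[45,18],[49,0]]
[[9,6],[11,10],[31,13],[32,19],[45,18],[49,0]]
[[4,15],[8,0],[9,6],[11,10],[31,13],[32,19],[45,18],[49,0]]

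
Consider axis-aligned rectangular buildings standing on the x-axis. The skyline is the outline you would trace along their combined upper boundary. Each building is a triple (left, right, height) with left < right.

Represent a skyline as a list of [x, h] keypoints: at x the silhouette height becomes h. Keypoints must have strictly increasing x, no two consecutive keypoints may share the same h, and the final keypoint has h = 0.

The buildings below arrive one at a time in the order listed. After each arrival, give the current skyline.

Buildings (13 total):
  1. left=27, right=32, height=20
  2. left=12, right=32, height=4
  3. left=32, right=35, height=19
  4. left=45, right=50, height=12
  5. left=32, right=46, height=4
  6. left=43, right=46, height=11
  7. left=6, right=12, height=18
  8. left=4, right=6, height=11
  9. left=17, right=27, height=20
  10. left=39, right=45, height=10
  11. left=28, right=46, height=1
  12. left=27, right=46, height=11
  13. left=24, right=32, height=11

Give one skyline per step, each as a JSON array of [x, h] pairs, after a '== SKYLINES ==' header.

== SKYLINES ==
[[27,20],[32,0]]
[[12,4],[27,20],[32,0]]
[[12,4],[27,20],[32,19],[35,0]]
[[12,4],[27,20],[32,19],[35,0],[45,12],[50,0]]
[[12,4],[27,20],[32,19],[35,4],[45,12],[50,0]]
[[12,4],[27,20],[32,19],[35,4],[43,11],[45,12],[50,0]]
[[6,18],[12,4],[27,20],[32,19],[35,4],[43,11],[45,12],[50,0]]
[[4,11],[6,18],[12,4],[27,20],[32,19],[35,4],[43,11],[45,12],[50,0]]
[[4,11],[6,18],[12,4],[17,20],[32,19],[35,4],[43,11],[45,12],[50,0]]
[[4,11],[6,18],[12,4],[17,20],[32,19],[35,4],[39,10],[43,11],[45,12],[50,0]]
[[4,11],[6,18],[12,4],[17,20],[32,19],[35,4],[39,10],[43,11],[45,12],[50,0]]
[[4,11],[6,18],[12,4],[17,20],[32,19],[35,11],[45,12],[50,0]]
[[4,11],[6,18],[12,4],[17,20],[32,19],[35,11],[45,12],[50,0]]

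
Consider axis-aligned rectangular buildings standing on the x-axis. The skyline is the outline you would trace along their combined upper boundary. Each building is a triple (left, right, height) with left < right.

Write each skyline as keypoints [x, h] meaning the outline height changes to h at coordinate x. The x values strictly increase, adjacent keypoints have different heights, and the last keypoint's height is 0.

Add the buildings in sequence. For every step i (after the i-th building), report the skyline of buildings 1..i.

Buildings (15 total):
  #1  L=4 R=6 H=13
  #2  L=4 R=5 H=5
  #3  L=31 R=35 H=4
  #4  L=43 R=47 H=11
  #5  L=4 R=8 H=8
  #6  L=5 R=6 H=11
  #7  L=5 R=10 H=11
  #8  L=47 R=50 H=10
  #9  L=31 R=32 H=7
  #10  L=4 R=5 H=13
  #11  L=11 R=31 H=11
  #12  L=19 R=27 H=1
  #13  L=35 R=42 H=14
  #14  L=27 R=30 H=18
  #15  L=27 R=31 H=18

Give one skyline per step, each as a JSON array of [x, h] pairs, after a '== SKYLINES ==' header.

== SKYLINES ==
[[4,13],[6,0]]
[[4,13],[6,0]]
[[4,13],[6,0],[31,4],[35,0]]
[[4,13],[6,0],[31,4],[35,0],[43,11],[47,0]]
[[4,13],[6,8],[8,0],[31,4],[35,0],[43,11],[47,0]]
[[4,13],[6,8],[8,0],[31,4],[35,0],[43,11],[47,0]]
[[4,13],[6,11],[10,0],[31,4],[35,0],[43,11],[47,0]]
[[4,13],[6,11],[10,0],[31,4],[35,0],[43,11],[47,10],[50,0]]
[[4,13],[6,11],[10,0],[31,7],[32,4],[35,0],[43,11],[47,10],[50,0]]
[[4,13],[6,11],[10,0],[31,7],[32,4],[35,0],[43,11],[47,10],[50,0]]
[[4,13],[6,11],[10,0],[11,11],[31,7],[32,4],[35,0],[43,11],[47,10],[50,0]]
[[4,13],[6,11],[10,0],[11,11],[31,7],[32,4],[35,0],[43,11],[47,10],[50,0]]
[[4,13],[6,11],[10,0],[11,11],[31,7],[32,4],[35,14],[42,0],[43,11],[47,10],[50,0]]
[[4,13],[6,11],[10,0],[11,11],[27,18],[30,11],[31,7],[32,4],[35,14],[42,0],[43,11],[47,10],[50,0]]
[[4,13],[6,11],[10,0],[11,11],[27,18],[31,7],[32,4],[35,14],[42,0],[43,11],[47,10],[50,0]]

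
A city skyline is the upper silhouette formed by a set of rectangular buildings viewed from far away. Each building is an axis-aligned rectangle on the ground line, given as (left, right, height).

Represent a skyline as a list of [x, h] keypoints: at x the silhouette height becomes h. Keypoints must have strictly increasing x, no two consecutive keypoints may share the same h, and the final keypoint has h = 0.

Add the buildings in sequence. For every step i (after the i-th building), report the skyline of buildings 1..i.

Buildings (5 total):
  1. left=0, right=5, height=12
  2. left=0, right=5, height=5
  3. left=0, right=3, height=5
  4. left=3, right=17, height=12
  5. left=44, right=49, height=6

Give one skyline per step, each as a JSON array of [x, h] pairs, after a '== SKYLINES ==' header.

== SKYLINES ==
[[0,12],[5,0]]
[[0,12],[5,0]]
[[0,12],[5,0]]
[[0,12],[17,0]]
[[0,12],[17,0],[44,6],[49,0]]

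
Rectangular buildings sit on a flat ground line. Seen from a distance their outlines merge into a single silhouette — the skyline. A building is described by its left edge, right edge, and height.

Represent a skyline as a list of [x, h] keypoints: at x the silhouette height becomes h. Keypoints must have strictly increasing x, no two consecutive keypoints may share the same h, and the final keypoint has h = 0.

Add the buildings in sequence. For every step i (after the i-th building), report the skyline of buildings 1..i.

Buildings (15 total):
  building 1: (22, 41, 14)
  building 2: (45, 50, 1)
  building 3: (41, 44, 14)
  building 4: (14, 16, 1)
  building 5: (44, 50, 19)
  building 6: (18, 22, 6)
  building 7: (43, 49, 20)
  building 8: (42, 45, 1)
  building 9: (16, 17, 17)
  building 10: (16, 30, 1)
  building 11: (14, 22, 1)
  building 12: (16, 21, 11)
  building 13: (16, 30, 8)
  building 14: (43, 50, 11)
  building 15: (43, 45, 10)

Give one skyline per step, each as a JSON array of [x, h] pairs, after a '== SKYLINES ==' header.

== SKYLINES ==
[[22,14],[41,0]]
[[22,14],[41,0],[45,1],[50,0]]
[[22,14],[44,0],[45,1],[50,0]]
[[14,1],[16,0],[22,14],[44,0],[45,1],[50,0]]
[[14,1],[16,0],[22,14],[44,19],[50,0]]
[[14,1],[16,0],[18,6],[22,14],[44,19],[50,0]]
[[14,1],[16,0],[18,6],[22,14],[43,20],[49,19],[50,0]]
[[14,1],[16,0],[18,6],[22,14],[43,20],[49,19],[50,0]]
[[14,1],[16,17],[17,0],[18,6],[22,14],[43,20],[49,19],[50,0]]
[[14,1],[16,17],[17,1],[18,6],[22,14],[43,20],[49,19],[50,0]]
[[14,1],[16,17],[17,1],[18,6],[22,14],[43,20],[49,19],[50,0]]
[[14,1],[16,17],[17,11],[21,6],[22,14],[43,20],[49,19],[50,0]]
[[14,1],[16,17],[17,11],[21,8],[22,14],[43,20],[49,19],[50,0]]
[[14,1],[16,17],[17,11],[21,8],[22,14],[43,20],[49,19],[50,0]]
[[14,1],[16,17],[17,11],[21,8],[22,14],[43,20],[49,19],[50,0]]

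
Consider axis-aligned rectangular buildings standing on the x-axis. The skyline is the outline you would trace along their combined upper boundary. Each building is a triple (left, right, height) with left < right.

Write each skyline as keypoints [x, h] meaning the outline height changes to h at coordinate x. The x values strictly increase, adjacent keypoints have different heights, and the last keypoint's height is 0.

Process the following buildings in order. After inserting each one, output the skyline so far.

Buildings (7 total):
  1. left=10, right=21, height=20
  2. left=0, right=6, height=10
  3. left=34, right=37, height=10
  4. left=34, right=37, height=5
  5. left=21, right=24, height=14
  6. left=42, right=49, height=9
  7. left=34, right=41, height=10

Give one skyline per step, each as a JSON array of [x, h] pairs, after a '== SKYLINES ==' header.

== SKYLINES ==
[[10,20],[21,0]]
[[0,10],[6,0],[10,20],[21,0]]
[[0,10],[6,0],[10,20],[21,0],[34,10],[37,0]]
[[0,10],[6,0],[10,20],[21,0],[34,10],[37,0]]
[[0,10],[6,0],[10,20],[21,14],[24,0],[34,10],[37,0]]
[[0,10],[6,0],[10,20],[21,14],[24,0],[34,10],[37,0],[42,9],[49,0]]
[[0,10],[6,0],[10,20],[21,14],[24,0],[34,10],[41,0],[42,9],[49,0]]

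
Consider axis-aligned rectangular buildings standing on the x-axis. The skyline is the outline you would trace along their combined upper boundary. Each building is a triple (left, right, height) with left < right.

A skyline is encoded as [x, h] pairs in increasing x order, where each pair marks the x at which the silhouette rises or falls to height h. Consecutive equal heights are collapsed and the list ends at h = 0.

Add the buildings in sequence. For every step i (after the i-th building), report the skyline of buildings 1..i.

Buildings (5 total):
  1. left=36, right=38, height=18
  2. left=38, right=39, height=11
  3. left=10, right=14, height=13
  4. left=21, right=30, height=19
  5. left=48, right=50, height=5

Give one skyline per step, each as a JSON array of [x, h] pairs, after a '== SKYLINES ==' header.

== SKYLINES ==
[[36,18],[38,0]]
[[36,18],[38,11],[39,0]]
[[10,13],[14,0],[36,18],[38,11],[39,0]]
[[10,13],[14,0],[21,19],[30,0],[36,18],[38,11],[39,0]]
[[10,13],[14,0],[21,19],[30,0],[36,18],[38,11],[39,0],[48,5],[50,0]]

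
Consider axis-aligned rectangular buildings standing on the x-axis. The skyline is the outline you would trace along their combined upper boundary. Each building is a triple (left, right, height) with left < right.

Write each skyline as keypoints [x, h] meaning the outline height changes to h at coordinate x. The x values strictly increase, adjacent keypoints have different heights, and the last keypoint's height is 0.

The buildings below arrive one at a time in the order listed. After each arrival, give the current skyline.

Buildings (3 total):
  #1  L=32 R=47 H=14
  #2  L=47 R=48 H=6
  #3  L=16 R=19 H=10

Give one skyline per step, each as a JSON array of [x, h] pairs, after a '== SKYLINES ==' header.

== SKYLINES ==
[[32,14],[47,0]]
[[32,14],[47,6],[48,0]]
[[16,10],[19,0],[32,14],[47,6],[48,0]]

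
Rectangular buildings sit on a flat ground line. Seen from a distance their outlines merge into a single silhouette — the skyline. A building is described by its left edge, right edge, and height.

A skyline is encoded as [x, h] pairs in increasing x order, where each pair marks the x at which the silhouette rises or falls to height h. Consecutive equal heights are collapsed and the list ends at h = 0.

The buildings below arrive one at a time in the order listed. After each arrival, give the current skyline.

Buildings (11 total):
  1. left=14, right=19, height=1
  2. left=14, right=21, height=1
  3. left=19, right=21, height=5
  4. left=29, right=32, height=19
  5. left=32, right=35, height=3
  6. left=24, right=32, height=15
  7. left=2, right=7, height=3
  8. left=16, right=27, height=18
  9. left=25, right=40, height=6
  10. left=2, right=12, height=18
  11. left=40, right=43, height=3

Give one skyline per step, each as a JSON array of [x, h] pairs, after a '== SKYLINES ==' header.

== SKYLINES ==
[[14,1],[19,0]]
[[14,1],[21,0]]
[[14,1],[19,5],[21,0]]
[[14,1],[19,5],[21,0],[29,19],[32,0]]
[[14,1],[19,5],[21,0],[29,19],[32,3],[35,0]]
[[14,1],[19,5],[21,0],[24,15],[29,19],[32,3],[35,0]]
[[2,3],[7,0],[14,1],[19,5],[21,0],[24,15],[29,19],[32,3],[35,0]]
[[2,3],[7,0],[14,1],[16,18],[27,15],[29,19],[32,3],[35,0]]
[[2,3],[7,0],[14,1],[16,18],[27,15],[29,19],[32,6],[40,0]]
[[2,18],[12,0],[14,1],[16,18],[27,15],[29,19],[32,6],[40,0]]
[[2,18],[12,0],[14,1],[16,18],[27,15],[29,19],[32,6],[40,3],[43,0]]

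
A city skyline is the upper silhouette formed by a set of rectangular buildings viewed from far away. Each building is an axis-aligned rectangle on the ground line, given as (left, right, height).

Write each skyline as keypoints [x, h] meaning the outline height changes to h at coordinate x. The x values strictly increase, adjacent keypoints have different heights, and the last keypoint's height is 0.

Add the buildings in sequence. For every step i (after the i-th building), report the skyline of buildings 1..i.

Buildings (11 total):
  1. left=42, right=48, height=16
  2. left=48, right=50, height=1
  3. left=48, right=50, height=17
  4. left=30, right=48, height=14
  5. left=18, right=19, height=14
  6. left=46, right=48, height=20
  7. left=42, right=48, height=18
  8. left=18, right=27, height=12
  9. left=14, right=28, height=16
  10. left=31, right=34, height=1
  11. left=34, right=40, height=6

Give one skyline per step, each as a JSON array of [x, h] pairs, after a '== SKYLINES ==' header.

== SKYLINES ==
[[42,16],[48,0]]
[[42,16],[48,1],[50,0]]
[[42,16],[48,17],[50,0]]
[[30,14],[42,16],[48,17],[50,0]]
[[18,14],[19,0],[30,14],[42,16],[48,17],[50,0]]
[[18,14],[19,0],[30,14],[42,16],[46,20],[48,17],[50,0]]
[[18,14],[19,0],[30,14],[42,18],[46,20],[48,17],[50,0]]
[[18,14],[19,12],[27,0],[30,14],[42,18],[46,20],[48,17],[50,0]]
[[14,16],[28,0],[30,14],[42,18],[46,20],[48,17],[50,0]]
[[14,16],[28,0],[30,14],[42,18],[46,20],[48,17],[50,0]]
[[14,16],[28,0],[30,14],[42,18],[46,20],[48,17],[50,0]]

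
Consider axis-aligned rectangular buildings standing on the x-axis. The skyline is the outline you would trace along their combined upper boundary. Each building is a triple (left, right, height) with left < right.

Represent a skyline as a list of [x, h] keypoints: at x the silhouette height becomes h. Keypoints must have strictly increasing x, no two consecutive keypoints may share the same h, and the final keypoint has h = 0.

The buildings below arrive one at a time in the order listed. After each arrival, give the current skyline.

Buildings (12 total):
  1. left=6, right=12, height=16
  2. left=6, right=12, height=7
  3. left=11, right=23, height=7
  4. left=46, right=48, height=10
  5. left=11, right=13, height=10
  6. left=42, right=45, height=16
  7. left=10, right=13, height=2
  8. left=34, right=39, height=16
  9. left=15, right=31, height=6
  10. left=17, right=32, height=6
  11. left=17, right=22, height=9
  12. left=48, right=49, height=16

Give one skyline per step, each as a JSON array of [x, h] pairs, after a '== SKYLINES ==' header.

== SKYLINES ==
[[6,16],[12,0]]
[[6,16],[12,0]]
[[6,16],[12,7],[23,0]]
[[6,16],[12,7],[23,0],[46,10],[48,0]]
[[6,16],[12,10],[13,7],[23,0],[46,10],[48,0]]
[[6,16],[12,10],[13,7],[23,0],[42,16],[45,0],[46,10],[48,0]]
[[6,16],[12,10],[13,7],[23,0],[42,16],[45,0],[46,10],[48,0]]
[[6,16],[12,10],[13,7],[23,0],[34,16],[39,0],[42,16],[45,0],[46,10],[48,0]]
[[6,16],[12,10],[13,7],[23,6],[31,0],[34,16],[39,0],[42,16],[45,0],[46,10],[48,0]]
[[6,16],[12,10],[13,7],[23,6],[32,0],[34,16],[39,0],[42,16],[45,0],[46,10],[48,0]]
[[6,16],[12,10],[13,7],[17,9],[22,7],[23,6],[32,0],[34,16],[39,0],[42,16],[45,0],[46,10],[48,0]]
[[6,16],[12,10],[13,7],[17,9],[22,7],[23,6],[32,0],[34,16],[39,0],[42,16],[45,0],[46,10],[48,16],[49,0]]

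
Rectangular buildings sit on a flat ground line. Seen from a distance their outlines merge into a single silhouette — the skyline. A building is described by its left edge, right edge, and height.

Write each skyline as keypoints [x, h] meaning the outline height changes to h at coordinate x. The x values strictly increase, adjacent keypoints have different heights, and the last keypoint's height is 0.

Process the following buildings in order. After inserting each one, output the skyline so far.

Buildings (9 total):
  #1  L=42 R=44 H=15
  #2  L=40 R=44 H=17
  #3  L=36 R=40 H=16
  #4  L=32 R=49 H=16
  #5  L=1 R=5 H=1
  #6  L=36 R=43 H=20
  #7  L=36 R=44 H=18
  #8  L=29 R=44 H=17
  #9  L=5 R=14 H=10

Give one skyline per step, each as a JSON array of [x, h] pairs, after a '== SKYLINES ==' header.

== SKYLINES ==
[[42,15],[44,0]]
[[40,17],[44,0]]
[[36,16],[40,17],[44,0]]
[[32,16],[40,17],[44,16],[49,0]]
[[1,1],[5,0],[32,16],[40,17],[44,16],[49,0]]
[[1,1],[5,0],[32,16],[36,20],[43,17],[44,16],[49,0]]
[[1,1],[5,0],[32,16],[36,20],[43,18],[44,16],[49,0]]
[[1,1],[5,0],[29,17],[36,20],[43,18],[44,16],[49,0]]
[[1,1],[5,10],[14,0],[29,17],[36,20],[43,18],[44,16],[49,0]]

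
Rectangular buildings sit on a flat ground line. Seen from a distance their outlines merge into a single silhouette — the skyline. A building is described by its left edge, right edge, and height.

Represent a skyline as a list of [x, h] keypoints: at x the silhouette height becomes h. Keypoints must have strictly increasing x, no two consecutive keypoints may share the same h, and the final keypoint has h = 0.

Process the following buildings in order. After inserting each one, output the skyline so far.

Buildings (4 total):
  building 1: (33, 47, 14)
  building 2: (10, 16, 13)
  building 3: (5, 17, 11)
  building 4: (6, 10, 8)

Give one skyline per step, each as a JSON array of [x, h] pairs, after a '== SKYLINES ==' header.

== SKYLINES ==
[[33,14],[47,0]]
[[10,13],[16,0],[33,14],[47,0]]
[[5,11],[10,13],[16,11],[17,0],[33,14],[47,0]]
[[5,11],[10,13],[16,11],[17,0],[33,14],[47,0]]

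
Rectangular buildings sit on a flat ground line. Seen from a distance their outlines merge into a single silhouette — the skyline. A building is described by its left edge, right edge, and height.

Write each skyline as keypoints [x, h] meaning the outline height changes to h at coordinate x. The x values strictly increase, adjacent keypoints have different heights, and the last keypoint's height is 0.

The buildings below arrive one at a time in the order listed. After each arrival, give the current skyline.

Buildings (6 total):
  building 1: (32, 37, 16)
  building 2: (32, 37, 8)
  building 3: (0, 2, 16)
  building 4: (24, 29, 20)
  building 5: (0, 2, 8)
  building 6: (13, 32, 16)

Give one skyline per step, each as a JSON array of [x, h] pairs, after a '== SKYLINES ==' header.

== SKYLINES ==
[[32,16],[37,0]]
[[32,16],[37,0]]
[[0,16],[2,0],[32,16],[37,0]]
[[0,16],[2,0],[24,20],[29,0],[32,16],[37,0]]
[[0,16],[2,0],[24,20],[29,0],[32,16],[37,0]]
[[0,16],[2,0],[13,16],[24,20],[29,16],[37,0]]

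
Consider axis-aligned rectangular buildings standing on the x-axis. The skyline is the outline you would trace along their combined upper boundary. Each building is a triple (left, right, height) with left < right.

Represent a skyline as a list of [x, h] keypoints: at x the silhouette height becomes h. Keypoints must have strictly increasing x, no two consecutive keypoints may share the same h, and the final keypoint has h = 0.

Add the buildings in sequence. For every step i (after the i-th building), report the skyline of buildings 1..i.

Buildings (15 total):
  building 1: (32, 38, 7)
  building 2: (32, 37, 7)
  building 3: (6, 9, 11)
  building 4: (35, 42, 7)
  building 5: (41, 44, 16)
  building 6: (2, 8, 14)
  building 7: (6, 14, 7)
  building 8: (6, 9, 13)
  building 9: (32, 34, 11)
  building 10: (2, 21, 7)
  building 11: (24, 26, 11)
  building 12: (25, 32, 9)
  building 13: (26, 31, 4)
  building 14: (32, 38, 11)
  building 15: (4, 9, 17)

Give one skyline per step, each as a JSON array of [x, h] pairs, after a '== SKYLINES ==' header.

== SKYLINES ==
[[32,7],[38,0]]
[[32,7],[38,0]]
[[6,11],[9,0],[32,7],[38,0]]
[[6,11],[9,0],[32,7],[42,0]]
[[6,11],[9,0],[32,7],[41,16],[44,0]]
[[2,14],[8,11],[9,0],[32,7],[41,16],[44,0]]
[[2,14],[8,11],[9,7],[14,0],[32,7],[41,16],[44,0]]
[[2,14],[8,13],[9,7],[14,0],[32,7],[41,16],[44,0]]
[[2,14],[8,13],[9,7],[14,0],[32,11],[34,7],[41,16],[44,0]]
[[2,14],[8,13],[9,7],[21,0],[32,11],[34,7],[41,16],[44,0]]
[[2,14],[8,13],[9,7],[21,0],[24,11],[26,0],[32,11],[34,7],[41,16],[44,0]]
[[2,14],[8,13],[9,7],[21,0],[24,11],[26,9],[32,11],[34,7],[41,16],[44,0]]
[[2,14],[8,13],[9,7],[21,0],[24,11],[26,9],[32,11],[34,7],[41,16],[44,0]]
[[2,14],[8,13],[9,7],[21,0],[24,11],[26,9],[32,11],[38,7],[41,16],[44,0]]
[[2,14],[4,17],[9,7],[21,0],[24,11],[26,9],[32,11],[38,7],[41,16],[44,0]]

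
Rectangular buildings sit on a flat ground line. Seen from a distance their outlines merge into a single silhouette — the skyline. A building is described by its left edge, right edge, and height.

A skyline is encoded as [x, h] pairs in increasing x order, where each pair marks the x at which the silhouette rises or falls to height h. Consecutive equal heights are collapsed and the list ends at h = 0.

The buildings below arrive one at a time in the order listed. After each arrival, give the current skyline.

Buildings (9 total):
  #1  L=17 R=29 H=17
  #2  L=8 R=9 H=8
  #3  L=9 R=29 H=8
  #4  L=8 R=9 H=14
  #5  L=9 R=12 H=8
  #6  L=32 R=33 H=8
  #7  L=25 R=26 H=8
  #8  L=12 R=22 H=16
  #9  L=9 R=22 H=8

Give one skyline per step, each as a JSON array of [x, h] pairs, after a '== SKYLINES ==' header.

== SKYLINES ==
[[17,17],[29,0]]
[[8,8],[9,0],[17,17],[29,0]]
[[8,8],[17,17],[29,0]]
[[8,14],[9,8],[17,17],[29,0]]
[[8,14],[9,8],[17,17],[29,0]]
[[8,14],[9,8],[17,17],[29,0],[32,8],[33,0]]
[[8,14],[9,8],[17,17],[29,0],[32,8],[33,0]]
[[8,14],[9,8],[12,16],[17,17],[29,0],[32,8],[33,0]]
[[8,14],[9,8],[12,16],[17,17],[29,0],[32,8],[33,0]]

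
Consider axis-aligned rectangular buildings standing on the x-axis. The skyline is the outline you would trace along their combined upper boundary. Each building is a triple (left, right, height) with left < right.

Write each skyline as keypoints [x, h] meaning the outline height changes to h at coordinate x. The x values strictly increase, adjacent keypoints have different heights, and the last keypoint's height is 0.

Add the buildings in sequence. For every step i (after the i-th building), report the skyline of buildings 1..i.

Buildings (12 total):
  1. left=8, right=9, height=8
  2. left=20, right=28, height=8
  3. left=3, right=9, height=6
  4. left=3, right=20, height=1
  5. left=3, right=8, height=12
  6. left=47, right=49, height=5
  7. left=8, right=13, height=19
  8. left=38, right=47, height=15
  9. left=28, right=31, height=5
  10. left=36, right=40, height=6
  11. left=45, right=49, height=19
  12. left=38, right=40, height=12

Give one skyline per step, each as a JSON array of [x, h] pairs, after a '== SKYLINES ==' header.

== SKYLINES ==
[[8,8],[9,0]]
[[8,8],[9,0],[20,8],[28,0]]
[[3,6],[8,8],[9,0],[20,8],[28,0]]
[[3,6],[8,8],[9,1],[20,8],[28,0]]
[[3,12],[8,8],[9,1],[20,8],[28,0]]
[[3,12],[8,8],[9,1],[20,8],[28,0],[47,5],[49,0]]
[[3,12],[8,19],[13,1],[20,8],[28,0],[47,5],[49,0]]
[[3,12],[8,19],[13,1],[20,8],[28,0],[38,15],[47,5],[49,0]]
[[3,12],[8,19],[13,1],[20,8],[28,5],[31,0],[38,15],[47,5],[49,0]]
[[3,12],[8,19],[13,1],[20,8],[28,5],[31,0],[36,6],[38,15],[47,5],[49,0]]
[[3,12],[8,19],[13,1],[20,8],[28,5],[31,0],[36,6],[38,15],[45,19],[49,0]]
[[3,12],[8,19],[13,1],[20,8],[28,5],[31,0],[36,6],[38,15],[45,19],[49,0]]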